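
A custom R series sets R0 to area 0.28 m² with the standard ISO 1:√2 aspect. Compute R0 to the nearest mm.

Let the short side be w mm. Then w · w√2 = 0.28 m² = 280,000 mm².
w² = 280,000/√2, so w ≈ 445.0 mm; long side = w√2 ≈ 629.3 mm.

445 × 629 mm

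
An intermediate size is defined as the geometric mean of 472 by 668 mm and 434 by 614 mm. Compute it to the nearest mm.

Short side: √(472 · 434) = √204848 ≈ 452.6 → 453 mm
Long side: √(668 · 614) = √410152 ≈ 640.4 → 640 mm

453 × 640 mm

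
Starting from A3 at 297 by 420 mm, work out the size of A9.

A4: ⌊420/2⌋ × 297 = 210 × 297 mm
A5: ⌊297/2⌋ × 210 = 148 × 210 mm
A6: ⌊210/2⌋ × 148 = 105 × 148 mm
A7: ⌊148/2⌋ × 105 = 74 × 105 mm
A8: ⌊105/2⌋ × 74 = 52 × 74 mm
A9: ⌊74/2⌋ × 52 = 37 × 52 mm

37 × 52 mm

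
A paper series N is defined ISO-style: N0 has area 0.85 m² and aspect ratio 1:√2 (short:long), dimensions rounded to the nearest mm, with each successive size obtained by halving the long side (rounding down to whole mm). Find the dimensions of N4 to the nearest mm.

193 × 274 mm

Let N0's short side be w mm. w · w√2 = 0.85 m² = 850,000 mm², so w ≈ 775.3 mm and w√2 ≈ 1096.4 mm → N0 = 775 × 1096 mm.
N1: ⌊1096/2⌋ × 775 = 548 × 775 mm
N2: ⌊775/2⌋ × 548 = 387 × 548 mm
N3: ⌊548/2⌋ × 387 = 274 × 387 mm
N4: ⌊387/2⌋ × 274 = 193 × 274 mm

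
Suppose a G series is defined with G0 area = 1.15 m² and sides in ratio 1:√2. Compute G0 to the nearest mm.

Let the short side be w mm. Then w · w√2 = 1.15 m² = 1,150,000 mm².
w² = 1,150,000/√2, so w ≈ 901.8 mm; long side = w√2 ≈ 1275.3 mm.

902 × 1275 mm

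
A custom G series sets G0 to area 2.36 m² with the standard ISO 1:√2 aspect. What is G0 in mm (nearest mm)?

1292 × 1827 mm

Let the short side be w mm. Then w · w√2 = 2.36 m² = 2,360,000 mm².
w² = 2,360,000/√2, so w ≈ 1291.8 mm; long side = w√2 ≈ 1826.9 mm.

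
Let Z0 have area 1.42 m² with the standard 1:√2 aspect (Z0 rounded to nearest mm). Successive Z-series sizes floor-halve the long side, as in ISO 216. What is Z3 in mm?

354 × 501 mm

Let Z0's short side be w mm. w · w√2 = 1.42 m² = 1,420,000 mm², so w ≈ 1002.0 mm and w√2 ≈ 1417.1 mm → Z0 = 1002 × 1417 mm.
Z1: ⌊1417/2⌋ × 1002 = 708 × 1002 mm
Z2: ⌊1002/2⌋ × 708 = 501 × 708 mm
Z3: ⌊708/2⌋ × 501 = 354 × 501 mm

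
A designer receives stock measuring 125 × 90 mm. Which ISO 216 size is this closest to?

Aspect ratio 125/90 ≈ 1.389 (ISO target is √2 ≈ 1.414).
In the B-series (B0 = 1000 × 1414 mm): B7 = 88 × 125 mm.
Off by 2 mm total — nearest standard size.

B7 (88 × 125 mm)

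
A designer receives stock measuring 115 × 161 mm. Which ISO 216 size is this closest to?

Aspect ratio 161/115 ≈ 1.400 — close to the ISO √2 ≈ 1.414.
In the C-series (envelope sizes, between A and B): C6 = 114 × 162 mm.
Off by 2 mm total — nearest standard size.

C6 (114 × 162 mm)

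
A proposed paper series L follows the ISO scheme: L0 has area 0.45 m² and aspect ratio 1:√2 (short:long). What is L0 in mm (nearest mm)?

564 × 798 mm

Let the short side be w mm. Then w · w√2 = 0.45 m² = 450,000 mm².
w² = 450,000/√2, so w ≈ 564.1 mm; long side = w√2 ≈ 797.7 mm.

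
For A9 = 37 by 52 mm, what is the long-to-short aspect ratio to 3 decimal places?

1.405

52 / 37 = 1.405
ISO 216 targets √2 ≈ 1.414; the -0.009 deviation is from mm rounding.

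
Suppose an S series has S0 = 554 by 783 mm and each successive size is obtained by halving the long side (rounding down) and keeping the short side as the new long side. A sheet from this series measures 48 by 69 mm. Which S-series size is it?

S0: 554 × 783 mm
S1: 391 × 554 mm
S2: 277 × 391 mm
S3: 195 × 277 mm
S4: 138 × 195 mm
S5: 97 × 138 mm
S6: 69 × 97 mm
S7: 48 × 69 mm
S8: 34 × 48 mm
→ matches S7.

S7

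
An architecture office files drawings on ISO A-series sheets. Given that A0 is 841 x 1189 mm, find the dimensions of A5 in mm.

A1: ⌊1189/2⌋ × 841 = 594 × 841 mm
A2: ⌊841/2⌋ × 594 = 420 × 594 mm
A3: ⌊594/2⌋ × 420 = 297 × 420 mm
A4: ⌊420/2⌋ × 297 = 210 × 297 mm
A5: ⌊297/2⌋ × 210 = 148 × 210 mm

148 × 210 mm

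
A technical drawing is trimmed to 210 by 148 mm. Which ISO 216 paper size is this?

A5 (148 × 210 mm)

Aspect ratio 210/148 ≈ 1.419 — close to the ISO √2 ≈ 1.414.
In the A-series (A0 area = 1 m²): A5 = 148 × 210 mm.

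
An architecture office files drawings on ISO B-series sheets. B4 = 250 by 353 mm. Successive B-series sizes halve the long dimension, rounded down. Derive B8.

B5: ⌊353/2⌋ × 250 = 176 × 250 mm
B6: ⌊250/2⌋ × 176 = 125 × 176 mm
B7: ⌊176/2⌋ × 125 = 88 × 125 mm
B8: ⌊125/2⌋ × 88 = 62 × 88 mm

62 × 88 mm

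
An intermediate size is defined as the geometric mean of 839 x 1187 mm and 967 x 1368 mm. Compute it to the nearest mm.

901 × 1274 mm

Short side: √(839 · 967) = √811313 ≈ 900.7 → 901 mm
Long side: √(1187 · 1368) = √1623816 ≈ 1274.3 → 1274 mm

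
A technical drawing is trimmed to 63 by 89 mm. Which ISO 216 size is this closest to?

B8 (62 × 88 mm)

Aspect ratio 89/63 ≈ 1.413 — close to the ISO √2 ≈ 1.414.
In the B-series (B0 = 1000 × 1414 mm): B8 = 62 × 88 mm.
Off by 2 mm total — nearest standard size.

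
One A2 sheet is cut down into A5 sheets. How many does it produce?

A2 = 420 × 594 mm; A5 = 148 × 210 mm.
Each halving step doubles the count; 3 steps from A2 to A5.
2^3 = 8.

8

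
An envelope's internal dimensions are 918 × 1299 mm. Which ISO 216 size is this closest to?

C0 (917 × 1297 mm)

Aspect ratio 1299/918 ≈ 1.415 — close to the ISO √2 ≈ 1.414.
In the C-series (envelope sizes, between A and B): C0 = 917 × 1297 mm.
Off by 3 mm total — nearest standard size.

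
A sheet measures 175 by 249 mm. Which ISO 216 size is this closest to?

Aspect ratio 249/175 ≈ 1.423 — close to the ISO √2 ≈ 1.414.
In the B-series (B0 = 1000 × 1414 mm): B5 = 176 × 250 mm.
Off by 2 mm total — nearest standard size.

B5 (176 × 250 mm)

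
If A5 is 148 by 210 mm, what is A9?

A6: ⌊210/2⌋ × 148 = 105 × 148 mm
A7: ⌊148/2⌋ × 105 = 74 × 105 mm
A8: ⌊105/2⌋ × 74 = 52 × 74 mm
A9: ⌊74/2⌋ × 52 = 37 × 52 mm

37 × 52 mm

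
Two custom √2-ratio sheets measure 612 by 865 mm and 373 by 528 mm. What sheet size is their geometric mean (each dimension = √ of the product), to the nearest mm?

478 × 676 mm

Short side: √(612 · 373) = √228276 ≈ 477.8 → 478 mm
Long side: √(865 · 528) = √456720 ≈ 675.8 → 676 mm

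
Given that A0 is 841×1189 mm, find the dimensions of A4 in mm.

210 × 297 mm

A1: ⌊1189/2⌋ × 841 = 594 × 841 mm
A2: ⌊841/2⌋ × 594 = 420 × 594 mm
A3: ⌊594/2⌋ × 420 = 297 × 420 mm
A4: ⌊420/2⌋ × 297 = 210 × 297 mm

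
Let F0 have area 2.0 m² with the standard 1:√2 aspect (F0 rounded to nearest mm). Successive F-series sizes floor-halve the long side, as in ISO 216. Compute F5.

Let F0's short side be w mm. w · w√2 = 2.0 m² = 2,000,000 mm², so w ≈ 1189.2 mm and w√2 ≈ 1681.8 mm → F0 = 1189 × 1682 mm.
F1: ⌊1682/2⌋ × 1189 = 841 × 1189 mm
F2: ⌊1189/2⌋ × 841 = 594 × 841 mm
F3: ⌊841/2⌋ × 594 = 420 × 594 mm
F4: ⌊594/2⌋ × 420 = 297 × 420 mm
F5: ⌊420/2⌋ × 297 = 210 × 297 mm

210 × 297 mm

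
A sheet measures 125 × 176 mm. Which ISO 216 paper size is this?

Aspect ratio 176/125 ≈ 1.408 — close to the ISO √2 ≈ 1.414.
In the B-series (B0 = 1000 × 1414 mm): B6 = 125 × 176 mm.

B6 (125 × 176 mm)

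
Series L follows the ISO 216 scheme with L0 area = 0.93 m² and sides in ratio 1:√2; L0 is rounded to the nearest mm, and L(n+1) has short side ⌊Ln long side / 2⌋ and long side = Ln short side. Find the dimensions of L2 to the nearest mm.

Let L0's short side be w mm. w · w√2 = 0.93 m² = 930,000 mm², so w ≈ 810.9 mm and w√2 ≈ 1146.8 mm → L0 = 811 × 1147 mm.
L1: ⌊1147/2⌋ × 811 = 573 × 811 mm
L2: ⌊811/2⌋ × 573 = 405 × 573 mm

405 × 573 mm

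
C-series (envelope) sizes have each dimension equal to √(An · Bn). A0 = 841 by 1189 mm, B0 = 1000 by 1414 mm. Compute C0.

Short side: √(841 · 1000) = √841000 ≈ 917.1 → 917 mm
Long side: √(1189 · 1414) = √1681246 ≈ 1296.6 → 1297 mm

917 × 1297 mm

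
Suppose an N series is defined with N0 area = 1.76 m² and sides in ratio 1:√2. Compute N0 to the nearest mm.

1116 × 1578 mm

Let the short side be w mm. Then w · w√2 = 1.76 m² = 1,760,000 mm².
w² = 1,760,000/√2, so w ≈ 1115.6 mm; long side = w√2 ≈ 1577.7 mm.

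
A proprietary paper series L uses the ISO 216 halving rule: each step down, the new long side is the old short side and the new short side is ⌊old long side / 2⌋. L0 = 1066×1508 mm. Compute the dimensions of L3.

L1: ⌊1508/2⌋ × 1066 = 754 × 1066 mm
L2: ⌊1066/2⌋ × 754 = 533 × 754 mm
L3: ⌊754/2⌋ × 533 = 377 × 533 mm

377 × 533 mm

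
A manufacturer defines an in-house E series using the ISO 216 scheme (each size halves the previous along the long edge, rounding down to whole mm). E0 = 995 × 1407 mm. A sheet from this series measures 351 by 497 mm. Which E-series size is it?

E3

E0: 995 × 1407 mm
E1: 703 × 995 mm
E2: 497 × 703 mm
E3: 351 × 497 mm
E4: 248 × 351 mm
→ matches E3.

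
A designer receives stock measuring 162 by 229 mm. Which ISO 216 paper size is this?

C5 (162 × 229 mm)

Aspect ratio 229/162 ≈ 1.414 — close to the ISO √2 ≈ 1.414.
In the C-series (envelope sizes, between A and B): C5 = 162 × 229 mm.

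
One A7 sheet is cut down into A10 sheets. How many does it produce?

8

Each ISO step halves the sheet: 1 × A7 → 2 × A8 → 4 × A9 → 8 × A10
From A7 to A10 is 3 halving steps: 2^3 = 8.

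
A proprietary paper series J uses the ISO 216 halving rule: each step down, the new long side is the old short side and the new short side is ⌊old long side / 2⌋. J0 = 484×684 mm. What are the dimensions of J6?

60 × 85 mm

J1: ⌊684/2⌋ × 484 = 342 × 484 mm
J2: ⌊484/2⌋ × 342 = 242 × 342 mm
J3: ⌊342/2⌋ × 242 = 171 × 242 mm
J4: ⌊242/2⌋ × 171 = 121 × 171 mm
J5: ⌊171/2⌋ × 121 = 85 × 121 mm
J6: ⌊121/2⌋ × 85 = 60 × 85 mm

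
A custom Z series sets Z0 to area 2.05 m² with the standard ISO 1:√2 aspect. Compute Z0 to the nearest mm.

Let the short side be w mm. Then w · w√2 = 2.05 m² = 2,050,000 mm².
w² = 2,050,000/√2, so w ≈ 1204.0 mm; long side = w√2 ≈ 1702.7 mm.

1204 × 1703 mm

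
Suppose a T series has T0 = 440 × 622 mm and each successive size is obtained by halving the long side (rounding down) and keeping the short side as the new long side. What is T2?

T1: ⌊622/2⌋ × 440 = 311 × 440 mm
T2: ⌊440/2⌋ × 311 = 220 × 311 mm

220 × 311 mm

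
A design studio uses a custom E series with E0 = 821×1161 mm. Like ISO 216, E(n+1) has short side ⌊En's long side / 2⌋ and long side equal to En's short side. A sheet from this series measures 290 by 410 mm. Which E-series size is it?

E3

E0: 821 × 1161 mm
E1: 580 × 821 mm
E2: 410 × 580 mm
E3: 290 × 410 mm
E4: 205 × 290 mm
→ matches E3.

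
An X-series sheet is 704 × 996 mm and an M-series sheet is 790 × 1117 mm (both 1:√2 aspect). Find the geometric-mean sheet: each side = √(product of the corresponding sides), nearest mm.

746 × 1055 mm

Short side: √(704 · 790) = √556160 ≈ 745.8 → 746 mm
Long side: √(996 · 1117) = √1112532 ≈ 1054.8 → 1055 mm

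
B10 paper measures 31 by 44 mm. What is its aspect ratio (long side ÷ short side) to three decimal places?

1.419

44 / 31 = 1.419
ISO 216 targets √2 ≈ 1.414; the +0.005 deviation is from mm rounding.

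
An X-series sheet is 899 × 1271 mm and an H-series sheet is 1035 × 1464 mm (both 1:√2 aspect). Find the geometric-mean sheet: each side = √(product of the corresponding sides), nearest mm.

Short side: √(899 · 1035) = √930465 ≈ 964.6 → 965 mm
Long side: √(1271 · 1464) = √1860744 ≈ 1364.1 → 1364 mm

965 × 1364 mm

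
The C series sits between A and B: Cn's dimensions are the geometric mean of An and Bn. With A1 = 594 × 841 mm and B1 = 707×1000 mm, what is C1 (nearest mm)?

Short side: √(594 · 707) = √419958 ≈ 648.0 → 648 mm
Long side: √(841 · 1000) = √841000 ≈ 917.1 → 917 mm

648 × 917 mm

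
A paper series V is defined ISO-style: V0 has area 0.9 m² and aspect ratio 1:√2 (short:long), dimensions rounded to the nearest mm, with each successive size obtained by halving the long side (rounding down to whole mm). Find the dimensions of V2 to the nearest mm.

399 × 564 mm

Let V0's short side be w mm. w · w√2 = 0.9 m² = 900,000 mm², so w ≈ 797.7 mm and w√2 ≈ 1128.2 mm → V0 = 798 × 1128 mm.
V1: ⌊1128/2⌋ × 798 = 564 × 798 mm
V2: ⌊798/2⌋ × 564 = 399 × 564 mm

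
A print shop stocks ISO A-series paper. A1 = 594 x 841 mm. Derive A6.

105 × 148 mm

A2: ⌊841/2⌋ × 594 = 420 × 594 mm
A3: ⌊594/2⌋ × 420 = 297 × 420 mm
A4: ⌊420/2⌋ × 297 = 210 × 297 mm
A5: ⌊297/2⌋ × 210 = 148 × 210 mm
A6: ⌊210/2⌋ × 148 = 105 × 148 mm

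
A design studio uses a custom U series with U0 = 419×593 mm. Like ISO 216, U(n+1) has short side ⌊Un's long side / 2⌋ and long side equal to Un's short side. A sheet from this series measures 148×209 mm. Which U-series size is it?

U3

U0: 419 × 593 mm
U1: 296 × 419 mm
U2: 209 × 296 mm
U3: 148 × 209 mm
U4: 104 × 148 mm
→ matches U3.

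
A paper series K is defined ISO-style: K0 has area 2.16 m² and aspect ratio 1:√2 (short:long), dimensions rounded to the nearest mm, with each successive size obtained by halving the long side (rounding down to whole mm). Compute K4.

Let K0's short side be w mm. w · w√2 = 2.16 m² = 2,160,000 mm², so w ≈ 1235.9 mm and w√2 ≈ 1747.8 mm → K0 = 1236 × 1748 mm.
K1: ⌊1748/2⌋ × 1236 = 874 × 1236 mm
K2: ⌊1236/2⌋ × 874 = 618 × 874 mm
K3: ⌊874/2⌋ × 618 = 437 × 618 mm
K4: ⌊618/2⌋ × 437 = 309 × 437 mm

309 × 437 mm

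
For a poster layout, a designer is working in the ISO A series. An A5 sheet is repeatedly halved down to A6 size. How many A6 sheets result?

Each ISO step halves the sheet: 1 × A5 → 2 × A6
From A5 to A6 is 1 halving step: 2^1 = 2.

2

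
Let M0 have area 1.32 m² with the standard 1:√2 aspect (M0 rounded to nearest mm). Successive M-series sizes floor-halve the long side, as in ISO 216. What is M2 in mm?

Let M0's short side be w mm. w · w√2 = 1.32 m² = 1,320,000 mm², so w ≈ 966.1 mm and w√2 ≈ 1366.3 mm → M0 = 966 × 1366 mm.
M1: ⌊1366/2⌋ × 966 = 683 × 966 mm
M2: ⌊966/2⌋ × 683 = 483 × 683 mm

483 × 683 mm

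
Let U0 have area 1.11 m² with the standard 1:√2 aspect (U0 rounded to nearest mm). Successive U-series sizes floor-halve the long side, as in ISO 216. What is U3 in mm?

Let U0's short side be w mm. w · w√2 = 1.11 m² = 1,110,000 mm², so w ≈ 885.9 mm and w√2 ≈ 1252.9 mm → U0 = 886 × 1253 mm.
U1: ⌊1253/2⌋ × 886 = 626 × 886 mm
U2: ⌊886/2⌋ × 626 = 443 × 626 mm
U3: ⌊626/2⌋ × 443 = 313 × 443 mm

313 × 443 mm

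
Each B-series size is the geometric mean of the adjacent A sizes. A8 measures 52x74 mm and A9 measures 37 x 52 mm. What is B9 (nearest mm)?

44 × 62 mm

Short side: √(52 · 37) = √1924 ≈ 43.9 → 44 mm
Long side: √(74 · 52) = √3848 ≈ 62.0 → 62 mm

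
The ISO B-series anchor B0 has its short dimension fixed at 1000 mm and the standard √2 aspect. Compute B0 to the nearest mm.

1000 × 1414 mm

Short side = 1000 mm; long side = 1000√2 ≈ 1414.2 mm.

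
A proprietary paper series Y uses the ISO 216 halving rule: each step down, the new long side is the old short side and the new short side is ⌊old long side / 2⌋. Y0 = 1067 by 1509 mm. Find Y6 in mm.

Y1 = 754 × 1067 mm (from Y0 by 1 halving).
Y2: ⌊1067/2⌋ × 754 = 533 × 754 mm
Y3: ⌊754/2⌋ × 533 = 377 × 533 mm
Y4: ⌊533/2⌋ × 377 = 266 × 377 mm
Y5: ⌊377/2⌋ × 266 = 188 × 266 mm
Y6: ⌊266/2⌋ × 188 = 133 × 188 mm

133 × 188 mm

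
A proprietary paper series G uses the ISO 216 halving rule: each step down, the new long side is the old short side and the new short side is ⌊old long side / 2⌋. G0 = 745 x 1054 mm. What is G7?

65 × 93 mm

G1 = 527 × 745 mm (from G0 by 1 halving).
G2: ⌊745/2⌋ × 527 = 372 × 527 mm
G3: ⌊527/2⌋ × 372 = 263 × 372 mm
G4: ⌊372/2⌋ × 263 = 186 × 263 mm
G5: ⌊263/2⌋ × 186 = 131 × 186 mm
G6: ⌊186/2⌋ × 131 = 93 × 131 mm
G7: ⌊131/2⌋ × 93 = 65 × 93 mm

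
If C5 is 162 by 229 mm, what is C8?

C6: ⌊229/2⌋ × 162 = 114 × 162 mm
C7: ⌊162/2⌋ × 114 = 81 × 114 mm
C8: ⌊114/2⌋ × 81 = 57 × 81 mm

57 × 81 mm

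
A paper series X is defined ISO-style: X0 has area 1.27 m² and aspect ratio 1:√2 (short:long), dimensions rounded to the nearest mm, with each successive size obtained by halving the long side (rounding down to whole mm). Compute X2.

Let X0's short side be w mm. w · w√2 = 1.27 m² = 1,270,000 mm², so w ≈ 947.6 mm and w√2 ≈ 1340.2 mm → X0 = 948 × 1340 mm.
X1: ⌊1340/2⌋ × 948 = 670 × 948 mm
X2: ⌊948/2⌋ × 670 = 474 × 670 mm

474 × 670 mm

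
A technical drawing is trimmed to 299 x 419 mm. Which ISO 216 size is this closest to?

A3 (297 × 420 mm)

Aspect ratio 419/299 ≈ 1.401 — close to the ISO √2 ≈ 1.414.
In the A-series (A0 area = 1 m²): A3 = 297 × 420 mm.
Off by 3 mm total — nearest standard size.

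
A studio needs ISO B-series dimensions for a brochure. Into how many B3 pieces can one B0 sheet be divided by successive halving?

Each ISO step halves the sheet: 1 × B0 → 2 × B1 → 4 × B2 → 8 × B3
From B0 to B3 is 3 halving steps: 2^3 = 8.

8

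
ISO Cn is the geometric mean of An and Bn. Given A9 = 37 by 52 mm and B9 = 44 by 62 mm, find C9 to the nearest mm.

Short side: √(37 · 44) = √1628 ≈ 40.3 → 40 mm
Long side: √(52 · 62) = √3224 ≈ 56.8 → 57 mm

40 × 57 mm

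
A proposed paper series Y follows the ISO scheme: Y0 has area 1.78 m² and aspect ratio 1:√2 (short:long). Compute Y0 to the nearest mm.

1122 × 1587 mm

Let the short side be w mm. Then w · w√2 = 1.78 m² = 1,780,000 mm².
w² = 1,780,000/√2, so w ≈ 1121.9 mm; long side = w√2 ≈ 1586.6 mm.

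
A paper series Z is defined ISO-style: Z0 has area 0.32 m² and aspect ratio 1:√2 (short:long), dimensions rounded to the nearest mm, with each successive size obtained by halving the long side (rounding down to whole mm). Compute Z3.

Let Z0's short side be w mm. w · w√2 = 0.32 m² = 320,000 mm², so w ≈ 475.7 mm and w√2 ≈ 672.7 mm → Z0 = 476 × 673 mm.
Z1: ⌊673/2⌋ × 476 = 336 × 476 mm
Z2: ⌊476/2⌋ × 336 = 238 × 336 mm
Z3: ⌊336/2⌋ × 238 = 168 × 238 mm

168 × 238 mm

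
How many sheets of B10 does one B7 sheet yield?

B7 = 88 × 125 mm; B10 = 31 × 44 mm.
Each halving step doubles the count; 3 steps from B7 to B10.
2^3 = 8.

8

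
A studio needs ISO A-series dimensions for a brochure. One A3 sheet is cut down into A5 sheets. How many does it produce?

4

Each ISO step halves the sheet: 1 × A3 → 2 × A4 → 4 × A5
From A3 to A5 is 2 halving steps: 2^2 = 4.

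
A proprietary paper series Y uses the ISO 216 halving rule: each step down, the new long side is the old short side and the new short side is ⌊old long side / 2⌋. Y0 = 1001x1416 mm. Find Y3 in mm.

Y1: ⌊1416/2⌋ × 1001 = 708 × 1001 mm
Y2: ⌊1001/2⌋ × 708 = 500 × 708 mm
Y3: ⌊708/2⌋ × 500 = 354 × 500 mm

354 × 500 mm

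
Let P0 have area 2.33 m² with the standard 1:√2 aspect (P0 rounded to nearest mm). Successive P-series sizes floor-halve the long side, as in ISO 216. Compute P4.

Let P0's short side be w mm. w · w√2 = 2.33 m² = 2,330,000 mm², so w ≈ 1283.6 mm and w√2 ≈ 1815.2 mm → P0 = 1284 × 1815 mm.
P1: ⌊1815/2⌋ × 1284 = 907 × 1284 mm
P2: ⌊1284/2⌋ × 907 = 642 × 907 mm
P3: ⌊907/2⌋ × 642 = 453 × 642 mm
P4: ⌊642/2⌋ × 453 = 321 × 453 mm

321 × 453 mm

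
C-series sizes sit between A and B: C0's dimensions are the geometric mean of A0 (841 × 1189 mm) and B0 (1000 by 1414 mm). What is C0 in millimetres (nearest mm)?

Short: √(841 · 1000) = √841000 ≈ 917.1 mm.
Long: √(1189 · 1414) = √1681246 ≈ 1296.6 mm.

917 × 1297 mm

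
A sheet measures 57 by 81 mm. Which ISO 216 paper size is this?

C8 (57 × 81 mm)

Aspect ratio 81/57 ≈ 1.421 — close to the ISO √2 ≈ 1.414.
In the C-series (envelope sizes, between A and B): C8 = 57 × 81 mm.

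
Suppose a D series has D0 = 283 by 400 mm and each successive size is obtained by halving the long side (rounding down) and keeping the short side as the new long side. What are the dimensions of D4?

70 × 100 mm

D1: ⌊400/2⌋ × 283 = 200 × 283 mm
D2: ⌊283/2⌋ × 200 = 141 × 200 mm
D3: ⌊200/2⌋ × 141 = 100 × 141 mm
D4: ⌊141/2⌋ × 100 = 70 × 100 mm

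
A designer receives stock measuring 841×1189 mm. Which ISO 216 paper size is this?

Aspect ratio 1189/841 ≈ 1.414 — close to the ISO √2 ≈ 1.414.
In the A-series (A0 area = 1 m²): A0 = 841 × 1189 mm.

A0 (841 × 1189 mm)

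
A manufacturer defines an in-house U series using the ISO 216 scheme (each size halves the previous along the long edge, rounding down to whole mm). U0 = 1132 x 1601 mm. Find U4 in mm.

283 × 400 mm

U1 = 800 × 1132 mm (from U0 by 1 halving).
U2: ⌊1132/2⌋ × 800 = 566 × 800 mm
U3: ⌊800/2⌋ × 566 = 400 × 566 mm
U4: ⌊566/2⌋ × 400 = 283 × 400 mm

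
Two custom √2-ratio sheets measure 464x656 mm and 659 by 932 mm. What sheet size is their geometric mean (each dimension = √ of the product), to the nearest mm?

553 × 782 mm

Short side: √(464 · 659) = √305776 ≈ 553.0 → 553 mm
Long side: √(656 · 932) = √611392 ≈ 781.9 → 782 mm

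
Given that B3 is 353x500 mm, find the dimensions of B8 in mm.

B4: ⌊500/2⌋ × 353 = 250 × 353 mm
B5: ⌊353/2⌋ × 250 = 176 × 250 mm
B6: ⌊250/2⌋ × 176 = 125 × 176 mm
B7: ⌊176/2⌋ × 125 = 88 × 125 mm
B8: ⌊125/2⌋ × 88 = 62 × 88 mm

62 × 88 mm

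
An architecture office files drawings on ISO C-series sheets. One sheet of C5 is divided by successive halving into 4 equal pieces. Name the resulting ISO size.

C7

4 = 2^2, so 2 halving steps.
C5 → C6 → … → C7 after 2 steps.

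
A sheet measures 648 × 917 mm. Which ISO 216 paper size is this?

C1 (648 × 917 mm)

Aspect ratio 917/648 ≈ 1.415 — close to the ISO √2 ≈ 1.414.
In the C-series (envelope sizes, between A and B): C1 = 648 × 917 mm.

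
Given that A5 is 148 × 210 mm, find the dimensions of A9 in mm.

A6: ⌊210/2⌋ × 148 = 105 × 148 mm
A7: ⌊148/2⌋ × 105 = 74 × 105 mm
A8: ⌊105/2⌋ × 74 = 52 × 74 mm
A9: ⌊74/2⌋ × 52 = 37 × 52 mm

37 × 52 mm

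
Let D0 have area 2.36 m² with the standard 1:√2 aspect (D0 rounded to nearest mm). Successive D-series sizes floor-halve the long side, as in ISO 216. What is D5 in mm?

228 × 323 mm

Let D0's short side be w mm. w · w√2 = 2.36 m² = 2,360,000 mm², so w ≈ 1291.8 mm and w√2 ≈ 1826.9 mm → D0 = 1292 × 1827 mm.
D1: ⌊1827/2⌋ × 1292 = 913 × 1292 mm
D2: ⌊1292/2⌋ × 913 = 646 × 913 mm
D3: ⌊913/2⌋ × 646 = 456 × 646 mm
D4: ⌊646/2⌋ × 456 = 323 × 456 mm
D5: ⌊456/2⌋ × 323 = 228 × 323 mm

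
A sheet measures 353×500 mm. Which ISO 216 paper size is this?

B3 (353 × 500 mm)

Aspect ratio 500/353 ≈ 1.416 — close to the ISO √2 ≈ 1.414.
In the B-series (B0 = 1000 × 1414 mm): B3 = 353 × 500 mm.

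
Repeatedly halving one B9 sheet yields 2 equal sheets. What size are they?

B10

2 = 2^1, so 1 halving step.
B9 → B10 → … → B10 after 1 step.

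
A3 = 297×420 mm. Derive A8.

52 × 74 mm

A4: ⌊420/2⌋ × 297 = 210 × 297 mm
A5: ⌊297/2⌋ × 210 = 148 × 210 mm
A6: ⌊210/2⌋ × 148 = 105 × 148 mm
A7: ⌊148/2⌋ × 105 = 74 × 105 mm
A8: ⌊105/2⌋ × 74 = 52 × 74 mm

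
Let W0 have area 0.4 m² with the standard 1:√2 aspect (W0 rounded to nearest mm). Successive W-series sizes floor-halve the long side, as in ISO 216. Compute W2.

266 × 376 mm

Let W0's short side be w mm. w · w√2 = 0.4 m² = 400,000 mm², so w ≈ 531.8 mm and w√2 ≈ 752.1 mm → W0 = 532 × 752 mm.
W1: ⌊752/2⌋ × 532 = 376 × 532 mm
W2: ⌊532/2⌋ × 376 = 266 × 376 mm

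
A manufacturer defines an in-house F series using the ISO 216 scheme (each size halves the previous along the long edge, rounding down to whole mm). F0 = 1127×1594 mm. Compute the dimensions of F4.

F1: ⌊1594/2⌋ × 1127 = 797 × 1127 mm
F2: ⌊1127/2⌋ × 797 = 563 × 797 mm
F3: ⌊797/2⌋ × 563 = 398 × 563 mm
F4: ⌊563/2⌋ × 398 = 281 × 398 mm

281 × 398 mm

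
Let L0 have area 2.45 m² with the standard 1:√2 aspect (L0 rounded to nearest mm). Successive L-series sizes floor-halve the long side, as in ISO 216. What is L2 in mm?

Let L0's short side be w mm. w · w√2 = 2.45 m² = 2,450,000 mm², so w ≈ 1316.2 mm and w√2 ≈ 1861.4 mm → L0 = 1316 × 1861 mm.
L1: ⌊1861/2⌋ × 1316 = 930 × 1316 mm
L2: ⌊1316/2⌋ × 930 = 658 × 930 mm

658 × 930 mm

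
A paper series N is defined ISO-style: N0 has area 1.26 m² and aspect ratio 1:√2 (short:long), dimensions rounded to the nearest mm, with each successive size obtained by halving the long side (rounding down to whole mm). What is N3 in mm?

333 × 472 mm

Let N0's short side be w mm. w · w√2 = 1.26 m² = 1,260,000 mm², so w ≈ 943.9 mm and w√2 ≈ 1334.9 mm → N0 = 944 × 1335 mm.
N1: ⌊1335/2⌋ × 944 = 667 × 944 mm
N2: ⌊944/2⌋ × 667 = 472 × 667 mm
N3: ⌊667/2⌋ × 472 = 333 × 472 mm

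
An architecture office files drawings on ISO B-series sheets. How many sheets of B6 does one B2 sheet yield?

16

B2 = 500 × 707 mm; B6 = 125 × 176 mm.
Each halving step doubles the count; 4 steps from B2 to B6.
2^4 = 16.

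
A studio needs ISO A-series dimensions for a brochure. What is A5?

A0 = 841 × 1189 mm (A0 has area 1 m², aspect 1:√2).
A1: ⌊1189/2⌋ × 841 = 594 × 841 mm
A2: ⌊841/2⌋ × 594 = 420 × 594 mm
A3: ⌊594/2⌋ × 420 = 297 × 420 mm
A4: ⌊420/2⌋ × 297 = 210 × 297 mm
A5: ⌊297/2⌋ × 210 = 148 × 210 mm

148 × 210 mm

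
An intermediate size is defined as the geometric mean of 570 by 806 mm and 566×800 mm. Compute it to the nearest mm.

568 × 803 mm

Short side: √(570 · 566) = √322620 ≈ 568.0 → 568 mm
Long side: √(806 · 800) = √644800 ≈ 803.0 → 803 mm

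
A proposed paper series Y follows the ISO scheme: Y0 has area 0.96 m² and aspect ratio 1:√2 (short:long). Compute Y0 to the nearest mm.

Let the short side be w mm. Then w · w√2 = 0.96 m² = 960,000 mm².
w² = 960,000/√2, so w ≈ 823.9 mm; long side = w√2 ≈ 1165.2 mm.

824 × 1165 mm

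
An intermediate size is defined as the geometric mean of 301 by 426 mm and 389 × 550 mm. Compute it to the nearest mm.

Short side: √(301 · 389) = √117089 ≈ 342.2 → 342 mm
Long side: √(426 · 550) = √234300 ≈ 484.0 → 484 mm

342 × 484 mm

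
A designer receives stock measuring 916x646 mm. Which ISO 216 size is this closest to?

C1 (648 × 917 mm)

Aspect ratio 916/646 ≈ 1.418 — close to the ISO √2 ≈ 1.414.
In the C-series (envelope sizes, between A and B): C1 = 648 × 917 mm.
Off by 3 mm total — nearest standard size.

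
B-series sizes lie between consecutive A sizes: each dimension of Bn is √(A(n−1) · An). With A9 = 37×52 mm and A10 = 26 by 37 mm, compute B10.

31 × 44 mm

Short side: √(37 · 26) = √962 ≈ 31.0 → 31 mm
Long side: √(52 · 37) = √1924 ≈ 43.9 → 44 mm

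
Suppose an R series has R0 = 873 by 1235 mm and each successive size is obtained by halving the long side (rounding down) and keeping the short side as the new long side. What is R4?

218 × 308 mm

R1: ⌊1235/2⌋ × 873 = 617 × 873 mm
R2: ⌊873/2⌋ × 617 = 436 × 617 mm
R3: ⌊617/2⌋ × 436 = 308 × 436 mm
R4: ⌊436/2⌋ × 308 = 218 × 308 mm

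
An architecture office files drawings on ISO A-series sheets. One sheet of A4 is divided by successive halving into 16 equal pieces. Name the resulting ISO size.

A8

16 = 2^4, so 4 halving steps.
A4 → A5 → … → A8 after 4 steps.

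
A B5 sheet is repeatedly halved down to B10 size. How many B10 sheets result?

32

B5 = 176 × 250 mm; B10 = 31 × 44 mm.
Each halving step doubles the count; 5 steps from B5 to B10.
2^5 = 32.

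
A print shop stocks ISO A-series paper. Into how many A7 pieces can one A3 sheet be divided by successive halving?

Each ISO step halves the sheet: 1 × A3 → 2 × A4 → 4 × A5 → 8 × A6 → …
From A3 to A7 is 4 halving steps: 2^4 = 16.

16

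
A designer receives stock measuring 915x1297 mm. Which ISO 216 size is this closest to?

C0 (917 × 1297 mm)

Aspect ratio 1297/915 ≈ 1.417 — close to the ISO √2 ≈ 1.414.
In the C-series (envelope sizes, between A and B): C0 = 917 × 1297 mm.
Off by 2 mm total — nearest standard size.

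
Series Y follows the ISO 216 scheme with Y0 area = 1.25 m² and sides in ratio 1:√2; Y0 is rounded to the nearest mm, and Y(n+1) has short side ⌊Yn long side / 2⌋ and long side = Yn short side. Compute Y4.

235 × 332 mm

Let Y0's short side be w mm. w · w√2 = 1.25 m² = 1,250,000 mm², so w ≈ 940.2 mm and w√2 ≈ 1329.6 mm → Y0 = 940 × 1330 mm.
Y1: ⌊1330/2⌋ × 940 = 665 × 940 mm
Y2: ⌊940/2⌋ × 665 = 470 × 665 mm
Y3: ⌊665/2⌋ × 470 = 332 × 470 mm
Y4: ⌊470/2⌋ × 332 = 235 × 332 mm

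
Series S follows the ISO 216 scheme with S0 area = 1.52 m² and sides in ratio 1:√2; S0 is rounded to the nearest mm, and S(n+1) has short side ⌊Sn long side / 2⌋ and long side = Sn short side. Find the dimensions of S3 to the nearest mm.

366 × 518 mm

Let S0's short side be w mm. w · w√2 = 1.52 m² = 1,520,000 mm², so w ≈ 1036.7 mm and w√2 ≈ 1466.2 mm → S0 = 1037 × 1466 mm.
S1: ⌊1466/2⌋ × 1037 = 733 × 1037 mm
S2: ⌊1037/2⌋ × 733 = 518 × 733 mm
S3: ⌊733/2⌋ × 518 = 366 × 518 mm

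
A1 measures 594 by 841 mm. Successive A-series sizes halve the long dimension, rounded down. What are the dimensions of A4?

210 × 297 mm

A2: ⌊841/2⌋ × 594 = 420 × 594 mm
A3: ⌊594/2⌋ × 420 = 297 × 420 mm
A4: ⌊420/2⌋ × 297 = 210 × 297 mm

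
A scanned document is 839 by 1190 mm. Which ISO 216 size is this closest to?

Aspect ratio 1190/839 ≈ 1.418 — close to the ISO √2 ≈ 1.414.
In the A-series (A0 area = 1 m²): A0 = 841 × 1189 mm.
Off by 3 mm total — nearest standard size.

A0 (841 × 1189 mm)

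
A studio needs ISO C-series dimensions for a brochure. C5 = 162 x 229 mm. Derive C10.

C6: ⌊229/2⌋ × 162 = 114 × 162 mm
C7: ⌊162/2⌋ × 114 = 81 × 114 mm
C8: ⌊114/2⌋ × 81 = 57 × 81 mm
C9: ⌊81/2⌋ × 57 = 40 × 57 mm
C10: ⌊57/2⌋ × 40 = 28 × 40 mm

28 × 40 mm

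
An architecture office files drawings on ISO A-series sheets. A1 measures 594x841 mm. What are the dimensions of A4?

210 × 297 mm

A2: ⌊841/2⌋ × 594 = 420 × 594 mm
A3: ⌊594/2⌋ × 420 = 297 × 420 mm
A4: ⌊420/2⌋ × 297 = 210 × 297 mm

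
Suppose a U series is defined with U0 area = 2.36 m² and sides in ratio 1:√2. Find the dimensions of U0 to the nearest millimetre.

1292 × 1827 mm

Let the short side be w mm. Then w · w√2 = 2.36 m² = 2,360,000 mm².
w² = 2,360,000/√2, so w ≈ 1291.8 mm; long side = w√2 ≈ 1826.9 mm.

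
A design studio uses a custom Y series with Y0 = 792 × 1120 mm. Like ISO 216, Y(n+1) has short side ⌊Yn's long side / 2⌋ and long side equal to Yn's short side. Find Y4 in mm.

198 × 280 mm

Y1: ⌊1120/2⌋ × 792 = 560 × 792 mm
Y2: ⌊792/2⌋ × 560 = 396 × 560 mm
Y3: ⌊560/2⌋ × 396 = 280 × 396 mm
Y4: ⌊396/2⌋ × 280 = 198 × 280 mm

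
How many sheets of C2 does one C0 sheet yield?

4

C0 = 917 × 1297 mm; C2 = 458 × 648 mm.
Each halving step doubles the count; 2 steps from C0 to C2.
2^2 = 4.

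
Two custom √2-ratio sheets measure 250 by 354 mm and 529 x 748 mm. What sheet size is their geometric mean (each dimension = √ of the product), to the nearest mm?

364 × 515 mm

Short side: √(250 · 529) = √132250 ≈ 363.7 → 364 mm
Long side: √(354 · 748) = √264792 ≈ 514.6 → 515 mm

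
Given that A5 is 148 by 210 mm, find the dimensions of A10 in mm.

A6: ⌊210/2⌋ × 148 = 105 × 148 mm
A7: ⌊148/2⌋ × 105 = 74 × 105 mm
A8: ⌊105/2⌋ × 74 = 52 × 74 mm
A9: ⌊74/2⌋ × 52 = 37 × 52 mm
A10: ⌊52/2⌋ × 37 = 26 × 37 mm

26 × 37 mm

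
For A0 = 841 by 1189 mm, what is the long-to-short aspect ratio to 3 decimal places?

1.414

1189 / 841 = 1.414
Matches √2 ≈ 1.414 — the ISO 216 defining ratio.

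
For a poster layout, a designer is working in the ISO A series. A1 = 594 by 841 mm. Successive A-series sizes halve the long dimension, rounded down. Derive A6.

A2: ⌊841/2⌋ × 594 = 420 × 594 mm
A3: ⌊594/2⌋ × 420 = 297 × 420 mm
A4: ⌊420/2⌋ × 297 = 210 × 297 mm
A5: ⌊297/2⌋ × 210 = 148 × 210 mm
A6: ⌊210/2⌋ × 148 = 105 × 148 mm

105 × 148 mm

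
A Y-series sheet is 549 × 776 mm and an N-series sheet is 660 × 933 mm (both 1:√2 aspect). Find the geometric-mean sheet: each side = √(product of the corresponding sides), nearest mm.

Short side: √(549 · 660) = √362340 ≈ 601.9 → 602 mm
Long side: √(776 · 933) = √724008 ≈ 850.9 → 851 mm

602 × 851 mm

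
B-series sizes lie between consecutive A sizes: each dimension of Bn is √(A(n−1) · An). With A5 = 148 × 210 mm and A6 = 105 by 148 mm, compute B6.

125 × 176 mm

Short side: √(148 · 105) = √15540 ≈ 124.7 → 125 mm
Long side: √(210 · 148) = √31080 ≈ 176.3 → 176 mm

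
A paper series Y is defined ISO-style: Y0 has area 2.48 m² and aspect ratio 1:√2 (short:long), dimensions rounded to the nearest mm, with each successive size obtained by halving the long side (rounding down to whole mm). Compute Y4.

331 × 468 mm

Let Y0's short side be w mm. w · w√2 = 2.48 m² = 2,480,000 mm², so w ≈ 1324.2 mm and w√2 ≈ 1872.8 mm → Y0 = 1324 × 1873 mm.
Y1: ⌊1873/2⌋ × 1324 = 936 × 1324 mm
Y2: ⌊1324/2⌋ × 936 = 662 × 936 mm
Y3: ⌊936/2⌋ × 662 = 468 × 662 mm
Y4: ⌊662/2⌋ × 468 = 331 × 468 mm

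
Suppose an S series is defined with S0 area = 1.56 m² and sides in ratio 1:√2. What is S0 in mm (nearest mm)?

1050 × 1485 mm

Let the short side be w mm. Then w · w√2 = 1.56 m² = 1,560,000 mm².
w² = 1,560,000/√2, so w ≈ 1050.3 mm; long side = w√2 ≈ 1485.3 mm.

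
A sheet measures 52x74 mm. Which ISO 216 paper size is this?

A8 (52 × 74 mm)

Aspect ratio 74/52 ≈ 1.423 — close to the ISO √2 ≈ 1.414.
In the A-series (A0 area = 1 m²): A8 = 52 × 74 mm.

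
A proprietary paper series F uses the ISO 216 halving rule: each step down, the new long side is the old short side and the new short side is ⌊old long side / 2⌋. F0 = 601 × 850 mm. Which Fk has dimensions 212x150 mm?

F4

F0: 601 × 850 mm
F1: 425 × 601 mm
F2: 300 × 425 mm
F3: 212 × 300 mm
F4: 150 × 212 mm
F5: 106 × 150 mm
→ matches F4.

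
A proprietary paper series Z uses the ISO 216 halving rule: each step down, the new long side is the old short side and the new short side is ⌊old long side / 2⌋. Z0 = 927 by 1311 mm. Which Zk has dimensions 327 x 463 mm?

Z0: 927 × 1311 mm
Z1: 655 × 927 mm
Z2: 463 × 655 mm
Z3: 327 × 463 mm
Z4: 231 × 327 mm
→ matches Z3.

Z3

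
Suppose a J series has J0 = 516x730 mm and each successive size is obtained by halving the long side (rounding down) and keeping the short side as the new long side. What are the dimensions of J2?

J1: ⌊730/2⌋ × 516 = 365 × 516 mm
J2: ⌊516/2⌋ × 365 = 258 × 365 mm

258 × 365 mm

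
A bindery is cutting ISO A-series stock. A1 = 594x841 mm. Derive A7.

74 × 105 mm

A2: ⌊841/2⌋ × 594 = 420 × 594 mm
A3: ⌊594/2⌋ × 420 = 297 × 420 mm
A4: ⌊420/2⌋ × 297 = 210 × 297 mm
A5: ⌊297/2⌋ × 210 = 148 × 210 mm
A6: ⌊210/2⌋ × 148 = 105 × 148 mm
A7: ⌊148/2⌋ × 105 = 74 × 105 mm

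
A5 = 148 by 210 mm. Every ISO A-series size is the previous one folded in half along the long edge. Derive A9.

A6: ⌊210/2⌋ × 148 = 105 × 148 mm
A7: ⌊148/2⌋ × 105 = 74 × 105 mm
A8: ⌊105/2⌋ × 74 = 52 × 74 mm
A9: ⌊74/2⌋ × 52 = 37 × 52 mm

37 × 52 mm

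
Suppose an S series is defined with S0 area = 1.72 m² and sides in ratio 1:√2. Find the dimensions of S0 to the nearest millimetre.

1103 × 1560 mm

Let the short side be w mm. Then w · w√2 = 1.72 m² = 1,720,000 mm².
w² = 1,720,000/√2, so w ≈ 1102.8 mm; long side = w√2 ≈ 1559.6 mm.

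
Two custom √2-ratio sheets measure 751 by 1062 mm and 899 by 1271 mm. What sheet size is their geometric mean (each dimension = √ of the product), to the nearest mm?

Short side: √(751 · 899) = √675149 ≈ 821.7 → 822 mm
Long side: √(1062 · 1271) = √1349802 ≈ 1161.8 → 1162 mm

822 × 1162 mm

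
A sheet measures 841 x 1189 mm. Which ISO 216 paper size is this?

Aspect ratio 1189/841 ≈ 1.414 — close to the ISO √2 ≈ 1.414.
In the A-series (A0 area = 1 m²): A0 = 841 × 1189 mm.

A0 (841 × 1189 mm)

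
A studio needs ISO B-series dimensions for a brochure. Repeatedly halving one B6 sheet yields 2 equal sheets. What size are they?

2 = 2^1, so 1 halving step.
B6 → B7 → … → B7 after 1 step.

B7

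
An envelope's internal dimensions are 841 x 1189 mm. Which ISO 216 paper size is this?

Aspect ratio 1189/841 ≈ 1.414 — close to the ISO √2 ≈ 1.414.
In the A-series (A0 area = 1 m²): A0 = 841 × 1189 mm.

A0 (841 × 1189 mm)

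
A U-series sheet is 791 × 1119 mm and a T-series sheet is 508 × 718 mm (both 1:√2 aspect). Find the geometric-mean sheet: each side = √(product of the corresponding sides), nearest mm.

634 × 896 mm

Short side: √(791 · 508) = √401828 ≈ 633.9 → 634 mm
Long side: √(1119 · 718) = √803442 ≈ 896.3 → 896 mm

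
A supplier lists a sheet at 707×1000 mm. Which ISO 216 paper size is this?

B1 (707 × 1000 mm)

Aspect ratio 1000/707 ≈ 1.414 — close to the ISO √2 ≈ 1.414.
In the B-series (B0 = 1000 × 1414 mm): B1 = 707 × 1000 mm.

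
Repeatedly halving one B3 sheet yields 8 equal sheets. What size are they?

B6

8 = 2^3, so 3 halving steps.
B3 → B4 → … → B6 after 3 steps.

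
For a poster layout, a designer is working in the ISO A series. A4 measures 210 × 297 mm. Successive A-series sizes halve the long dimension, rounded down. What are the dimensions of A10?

A5: ⌊297/2⌋ × 210 = 148 × 210 mm
A6: ⌊210/2⌋ × 148 = 105 × 148 mm
A7: ⌊148/2⌋ × 105 = 74 × 105 mm
A8: ⌊105/2⌋ × 74 = 52 × 74 mm
A9: ⌊74/2⌋ × 52 = 37 × 52 mm
A10: ⌊52/2⌋ × 37 = 26 × 37 mm

26 × 37 mm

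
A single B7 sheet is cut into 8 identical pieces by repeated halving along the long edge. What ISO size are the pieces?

B10

8 = 2^3, so 3 halving steps.
B7 → B8 → … → B10 after 3 steps.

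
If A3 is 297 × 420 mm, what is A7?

A4: ⌊420/2⌋ × 297 = 210 × 297 mm
A5: ⌊297/2⌋ × 210 = 148 × 210 mm
A6: ⌊210/2⌋ × 148 = 105 × 148 mm
A7: ⌊148/2⌋ × 105 = 74 × 105 mm

74 × 105 mm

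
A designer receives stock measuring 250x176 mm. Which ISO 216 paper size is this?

Aspect ratio 250/176 ≈ 1.420 — close to the ISO √2 ≈ 1.414.
In the B-series (B0 = 1000 × 1414 mm): B5 = 176 × 250 mm.

B5 (176 × 250 mm)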